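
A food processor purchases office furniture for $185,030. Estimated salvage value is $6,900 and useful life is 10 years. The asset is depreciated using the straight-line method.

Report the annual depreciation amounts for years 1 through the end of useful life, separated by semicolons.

Depreciable base = $185,030 − $6,900 = $178,130.
Annual expense = $178,130 / 10 = $17,813.
End of year 1: book value $167,217.
End of year 2: book value $149,404.
End of year 3: book value $131,591.
End of year 4: book value $113,778.
End of year 5: book value $95,965.
End of year 6: book value $78,152.
End of year 7: book value $60,339.
End of year 8: book value $42,526.
End of year 9: book value $24,713.
End of year 10: book value $6,900.

$17,813; $17,813; $17,813; $17,813; $17,813; $17,813; $17,813; $17,813; $17,813; $17,813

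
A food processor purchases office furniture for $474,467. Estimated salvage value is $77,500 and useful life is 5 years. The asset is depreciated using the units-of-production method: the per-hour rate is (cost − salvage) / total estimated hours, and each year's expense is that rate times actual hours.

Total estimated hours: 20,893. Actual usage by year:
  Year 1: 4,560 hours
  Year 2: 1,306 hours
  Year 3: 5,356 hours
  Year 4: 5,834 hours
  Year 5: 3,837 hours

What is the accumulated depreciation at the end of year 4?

$324,064

Depreciable base = $474,467 − $77,500 = $396,967.
Rate = $396,967 / 20,893 hours = $19 per hour.
Year 1: 4,560 × $19 = $86,640. Book value $387,827.
Year 2: 1,306 × $19 = $24,814. Book value $363,013.
Year 3: 5,356 × $19 = $101,764. Book value $261,249.
Year 4: 5,834 × $19 = $110,846. Book value $150,403.
Accumulated through year 4 = $474,467 − $150,403 = $324,064.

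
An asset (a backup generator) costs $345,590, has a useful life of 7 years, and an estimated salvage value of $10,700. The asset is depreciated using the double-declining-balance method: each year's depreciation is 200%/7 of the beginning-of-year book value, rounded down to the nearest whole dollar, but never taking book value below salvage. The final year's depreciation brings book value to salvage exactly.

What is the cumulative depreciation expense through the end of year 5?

$281,332

Depreciable base = $345,590 − $10,700 = $334,890.
Year 1: ⌊$345,590 × 200%/7⌋ = $98,740. Book value $246,850.
Year 2: ⌊$246,850 × 200%/7⌋ = $70,528. Book value $176,322.
Year 3: ⌊$176,322 × 200%/7⌋ = $50,377. Book value $125,945.
Year 4: ⌊$125,945 × 200%/7⌋ = $35,984. Book value $89,961.
Year 5: ⌊$89,961 × 200%/7⌋ = $25,703. Book value $64,258.
Accumulated through year 5 = $345,590 − $64,258 = $281,332.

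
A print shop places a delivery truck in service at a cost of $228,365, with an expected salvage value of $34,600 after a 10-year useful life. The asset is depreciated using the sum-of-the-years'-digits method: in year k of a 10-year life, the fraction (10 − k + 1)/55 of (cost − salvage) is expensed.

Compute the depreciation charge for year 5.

$21,138

Depreciable base = $228,365 − $34,600 = $193,765.
Sum of the years' digits = 10+9+8+7+6+5+4+3+2+1 = 55.
Year 1: $193,765 × 10/55 = $35,230. Book value $193,135.
Year 2: $193,765 × 9/55 = $31,707. Book value $161,428.
Year 3: $193,765 × 8/55 = $28,184. Book value $133,244.
Year 4: $193,765 × 7/55 = $24,661. Book value $108,583.
Year 5: $193,765 × 6/55 = $21,138. Book value $87,445.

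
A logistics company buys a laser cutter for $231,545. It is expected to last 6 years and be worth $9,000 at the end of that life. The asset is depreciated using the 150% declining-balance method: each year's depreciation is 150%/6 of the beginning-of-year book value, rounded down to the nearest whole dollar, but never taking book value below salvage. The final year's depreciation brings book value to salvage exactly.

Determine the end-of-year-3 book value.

$97,684

Depreciable base = $231,545 − $9,000 = $222,545.
Year 1: ⌊$231,545 × 150%/6⌋ = $57,886. Book value $173,659.
Year 2: ⌊$173,659 × 150%/6⌋ = $43,414. Book value $130,245.
Year 3: ⌊$130,245 × 150%/6⌋ = $32,561. Book value $97,684.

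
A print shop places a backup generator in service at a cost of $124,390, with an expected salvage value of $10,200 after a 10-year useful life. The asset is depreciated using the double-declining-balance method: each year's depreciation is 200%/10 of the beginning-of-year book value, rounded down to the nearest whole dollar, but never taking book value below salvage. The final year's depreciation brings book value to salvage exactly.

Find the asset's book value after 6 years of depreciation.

Depreciable base = $124,390 − $10,200 = $114,190.
Year 1: ⌊$124,390 × 200%/10⌋ = $24,878. Book value $99,512.
Year 2: ⌊$99,512 × 200%/10⌋ = $19,902. Book value $79,610.
Year 3: ⌊$79,610 × 200%/10⌋ = $15,922. Book value $63,688.
Year 4: ⌊$63,688 × 200%/10⌋ = $12,737. Book value $50,951.
Year 5: ⌊$50,951 × 200%/10⌋ = $10,190. Book value $40,761.
Year 6: ⌊$40,761 × 200%/10⌋ = $8,152. Book value $32,609.

$32,609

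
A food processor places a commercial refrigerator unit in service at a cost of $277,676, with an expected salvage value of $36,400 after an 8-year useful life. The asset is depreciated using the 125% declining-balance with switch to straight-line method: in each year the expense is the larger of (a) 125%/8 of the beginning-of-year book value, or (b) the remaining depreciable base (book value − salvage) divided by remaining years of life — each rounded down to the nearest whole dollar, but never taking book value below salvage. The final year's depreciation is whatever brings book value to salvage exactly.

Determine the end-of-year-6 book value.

Depreciable base = $277,676 − $36,400 = $241,276.
Year 1: DB = ⌊$277,676 × 125%/8⌋ = $43,386; SL = ⌊$241,276/8⌋ = $30,159 → take DB $43,386. Book value $234,290.
Year 2: DB = ⌊$234,290 × 125%/8⌋ = $36,607; SL = ⌊$197,890/7⌋ = $28,270 → take DB $36,607. Book value $197,683.
Year 3: DB = ⌊$197,683 × 125%/8⌋ = $30,887; SL = ⌊$161,283/6⌋ = $26,880 → take DB $30,887. Book value $166,796.
Year 4: DB = ⌊$166,796 × 125%/8⌋ = $26,061; SL = ⌊$130,396/5⌋ = $26,079 → take SL $26,079. Book value $140,717.
Year 5: DB = ⌊$140,717 × 125%/8⌋ = $21,987; SL = ⌊$104,317/4⌋ = $26,079 → take SL $26,079. Book value $114,638.
Year 6: DB = ⌊$114,638 × 125%/8⌋ = $17,912; SL = ⌊$78,238/3⌋ = $26,079 → take SL $26,079. Book value $88,559.

$88,559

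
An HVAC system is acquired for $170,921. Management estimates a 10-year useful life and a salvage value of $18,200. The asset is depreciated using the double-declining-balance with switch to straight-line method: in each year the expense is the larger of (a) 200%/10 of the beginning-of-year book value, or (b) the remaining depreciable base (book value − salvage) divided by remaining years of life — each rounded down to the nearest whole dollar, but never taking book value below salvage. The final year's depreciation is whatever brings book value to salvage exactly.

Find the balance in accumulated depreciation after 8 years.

Depreciable base = $170,921 − $18,200 = $152,721.
Year 1: DB = ⌊$170,921 × 200%/10⌋ = $34,184; SL = ⌊$152,721/10⌋ = $15,272 → take DB $34,184. Book value $136,737.
Year 2: DB = ⌊$136,737 × 200%/10⌋ = $27,347; SL = ⌊$118,537/9⌋ = $13,170 → take DB $27,347. Book value $109,390.
Year 3: DB = ⌊$109,390 × 200%/10⌋ = $21,878; SL = ⌊$91,190/8⌋ = $11,398 → take DB $21,878. Book value $87,512.
Year 4: DB = ⌊$87,512 × 200%/10⌋ = $17,502; SL = ⌊$69,312/7⌋ = $9,901 → take DB $17,502. Book value $70,010.
Year 5: DB = ⌊$70,010 × 200%/10⌋ = $14,002; SL = ⌊$51,810/6⌋ = $8,635 → take DB $14,002. Book value $56,008.
Year 6: DB = ⌊$56,008 × 200%/10⌋ = $11,201; SL = ⌊$37,808/5⌋ = $7,561 → take DB $11,201. Book value $44,807.
Year 7: DB = ⌊$44,807 × 200%/10⌋ = $8,961; SL = ⌊$26,607/4⌋ = $6,651 → take DB $8,961. Book value $35,846.
Year 8: DB = ⌊$35,846 × 200%/10⌋ = $7,169; SL = ⌊$17,646/3⌋ = $5,882 → take DB $7,169. Book value $28,677.
Accumulated through year 8 = $170,921 − $28,677 = $142,244.

$142,244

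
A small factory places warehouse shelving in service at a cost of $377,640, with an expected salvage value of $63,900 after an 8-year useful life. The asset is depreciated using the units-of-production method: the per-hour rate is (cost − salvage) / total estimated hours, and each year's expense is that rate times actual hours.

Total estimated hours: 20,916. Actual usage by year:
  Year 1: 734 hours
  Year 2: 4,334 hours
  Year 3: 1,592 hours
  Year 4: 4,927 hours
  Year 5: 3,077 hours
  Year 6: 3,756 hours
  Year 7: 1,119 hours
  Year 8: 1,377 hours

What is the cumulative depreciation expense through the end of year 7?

$293,085

Depreciable base = $377,640 − $63,900 = $313,740.
Rate = $313,740 / 20,916 hours = $15 per hour.
Year 1: 734 × $15 = $11,010. Book value $366,630.
Year 2: 4,334 × $15 = $65,010. Book value $301,620.
Year 3: 1,592 × $15 = $23,880. Book value $277,740.
Year 4: 4,927 × $15 = $73,905. Book value $203,835.
Year 5: 3,077 × $15 = $46,155. Book value $157,680.
Year 6: 3,756 × $15 = $56,340. Book value $101,340.
Year 7: 1,119 × $15 = $16,785. Book value $84,555.
Accumulated through year 7 = $377,640 − $84,555 = $293,085.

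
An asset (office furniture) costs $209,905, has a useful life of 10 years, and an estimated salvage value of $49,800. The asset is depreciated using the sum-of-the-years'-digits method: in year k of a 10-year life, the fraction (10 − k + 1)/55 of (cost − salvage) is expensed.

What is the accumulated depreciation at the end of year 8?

$151,372

Depreciable base = $209,905 − $49,800 = $160,105.
Sum of the years' digits = 10+9+8+7+6+5+4+3+2+1 = 55.
Year 1: $160,105 × 10/55 = $29,110. Book value $180,795.
Year 2: $160,105 × 9/55 = $26,199. Book value $154,596.
Year 3: $160,105 × 8/55 = $23,288. Book value $131,308.
Year 4: $160,105 × 7/55 = $20,377. Book value $110,931.
Year 5: $160,105 × 6/55 = $17,466. Book value $93,465.
Year 6: $160,105 × 5/55 = $14,555. Book value $78,910.
Year 7: $160,105 × 4/55 = $11,644. Book value $67,266.
Year 8: $160,105 × 3/55 = $8,733. Book value $58,533.
Accumulated through year 8 = $209,905 − $58,533 = $151,372.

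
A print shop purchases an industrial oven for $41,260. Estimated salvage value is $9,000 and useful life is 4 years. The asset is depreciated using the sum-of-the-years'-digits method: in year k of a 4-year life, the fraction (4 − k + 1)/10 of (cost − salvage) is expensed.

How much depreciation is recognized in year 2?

$9,678

Depreciable base = $41,260 − $9,000 = $32,260.
Sum of the years' digits = 4+3+2+1 = 10.
Year 1: $32,260 × 4/10 = $12,904. Book value $28,356.
Year 2: $32,260 × 3/10 = $9,678. Book value $18,678.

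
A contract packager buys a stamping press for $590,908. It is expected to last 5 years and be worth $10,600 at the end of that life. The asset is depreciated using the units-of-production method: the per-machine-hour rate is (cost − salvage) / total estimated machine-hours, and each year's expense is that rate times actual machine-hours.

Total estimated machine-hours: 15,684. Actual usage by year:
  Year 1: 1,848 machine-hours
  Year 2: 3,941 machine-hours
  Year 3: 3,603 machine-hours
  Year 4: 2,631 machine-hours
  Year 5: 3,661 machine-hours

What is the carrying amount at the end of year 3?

$243,404

Depreciable base = $590,908 − $10,600 = $580,308.
Rate = $580,308 / 15,684 machine-hours = $37 per machine-hour.
Year 1: 1,848 × $37 = $68,376. Book value $522,532.
Year 2: 3,941 × $37 = $145,817. Book value $376,715.
Year 3: 3,603 × $37 = $133,311. Book value $243,404.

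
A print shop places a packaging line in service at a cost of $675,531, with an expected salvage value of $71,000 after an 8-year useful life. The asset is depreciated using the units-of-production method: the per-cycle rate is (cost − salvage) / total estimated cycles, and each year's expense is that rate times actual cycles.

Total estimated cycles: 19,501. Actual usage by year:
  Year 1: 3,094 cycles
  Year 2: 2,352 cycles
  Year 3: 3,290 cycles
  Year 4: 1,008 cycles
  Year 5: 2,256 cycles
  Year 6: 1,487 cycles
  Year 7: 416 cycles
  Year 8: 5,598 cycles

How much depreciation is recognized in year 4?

$31,248

Depreciable base = $675,531 − $71,000 = $604,531.
Rate = $604,531 / 19,501 cycles = $31 per cycle.
Year 1: 3,094 × $31 = $95,914. Book value $579,617.
Year 2: 2,352 × $31 = $72,912. Book value $506,705.
Year 3: 3,290 × $31 = $101,990. Book value $404,715.
Year 4: 1,008 × $31 = $31,248. Book value $373,467.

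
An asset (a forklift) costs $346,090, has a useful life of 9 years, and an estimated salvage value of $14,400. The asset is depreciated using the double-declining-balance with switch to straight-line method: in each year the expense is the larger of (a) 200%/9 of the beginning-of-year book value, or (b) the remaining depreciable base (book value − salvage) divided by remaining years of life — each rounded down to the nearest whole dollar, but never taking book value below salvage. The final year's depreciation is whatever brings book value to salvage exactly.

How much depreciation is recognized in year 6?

Depreciable base = $346,090 − $14,400 = $331,690.
Year 1: DB = ⌊$346,090 × 200%/9⌋ = $76,908; SL = ⌊$331,690/9⌋ = $36,854 → take DB $76,908. Book value $269,182.
Year 2: DB = ⌊$269,182 × 200%/9⌋ = $59,818; SL = ⌊$254,782/8⌋ = $31,847 → take DB $59,818. Book value $209,364.
Year 3: DB = ⌊$209,364 × 200%/9⌋ = $46,525; SL = ⌊$194,964/7⌋ = $27,852 → take DB $46,525. Book value $162,839.
Year 4: DB = ⌊$162,839 × 200%/9⌋ = $36,186; SL = ⌊$148,439/6⌋ = $24,739 → take DB $36,186. Book value $126,653.
Year 5: DB = ⌊$126,653 × 200%/9⌋ = $28,145; SL = ⌊$112,253/5⌋ = $22,450 → take DB $28,145. Book value $98,508.
Year 6: DB = ⌊$98,508 × 200%/9⌋ = $21,890; SL = ⌊$84,108/4⌋ = $21,027 → take DB $21,890. Book value $76,618.

$21,890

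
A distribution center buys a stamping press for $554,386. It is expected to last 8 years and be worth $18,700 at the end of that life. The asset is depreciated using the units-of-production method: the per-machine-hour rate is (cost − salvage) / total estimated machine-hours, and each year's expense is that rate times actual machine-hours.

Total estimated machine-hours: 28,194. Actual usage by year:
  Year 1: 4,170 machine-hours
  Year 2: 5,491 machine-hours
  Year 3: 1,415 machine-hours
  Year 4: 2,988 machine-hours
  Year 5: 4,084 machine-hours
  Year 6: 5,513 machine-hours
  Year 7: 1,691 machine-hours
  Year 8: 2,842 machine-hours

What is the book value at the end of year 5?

$209,574

Depreciable base = $554,386 − $18,700 = $535,686.
Rate = $535,686 / 28,194 machine-hours = $19 per machine-hour.
Year 1: 4,170 × $19 = $79,230. Book value $475,156.
Year 2: 5,491 × $19 = $104,329. Book value $370,827.
Year 3: 1,415 × $19 = $26,885. Book value $343,942.
Year 4: 2,988 × $19 = $56,772. Book value $287,170.
Year 5: 4,084 × $19 = $77,596. Book value $209,574.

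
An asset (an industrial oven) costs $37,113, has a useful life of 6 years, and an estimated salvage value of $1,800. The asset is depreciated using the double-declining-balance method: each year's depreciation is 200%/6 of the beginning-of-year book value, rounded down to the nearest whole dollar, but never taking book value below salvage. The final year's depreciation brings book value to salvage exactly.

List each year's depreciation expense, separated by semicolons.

$12,371; $8,247; $5,498; $3,665; $2,444; $3,088

Depreciable base = $37,113 − $1,800 = $35,313.
Year 1: ⌊$37,113 × 200%/6⌋ = $12,371. Book value $24,742.
Year 2: ⌊$24,742 × 200%/6⌋ = $8,247. Book value $16,495.
Year 3: ⌊$16,495 × 200%/6⌋ = $5,498. Book value $10,997.
Year 4: ⌊$10,997 × 200%/6⌋ = $3,665. Book value $7,332.
Year 5: ⌊$7,332 × 200%/6⌋ = $2,444. Book value $4,888.
Year 6 (final): $4,888 − $1,800 = $3,088. Book value $1,800.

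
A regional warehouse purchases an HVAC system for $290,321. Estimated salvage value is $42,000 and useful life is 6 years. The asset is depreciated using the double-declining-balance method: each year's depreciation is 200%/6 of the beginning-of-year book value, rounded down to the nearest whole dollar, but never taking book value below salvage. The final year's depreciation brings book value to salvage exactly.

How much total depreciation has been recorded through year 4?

$232,973

Depreciable base = $290,321 − $42,000 = $248,321.
Year 1: ⌊$290,321 × 200%/6⌋ = $96,773. Book value $193,548.
Year 2: ⌊$193,548 × 200%/6⌋ = $64,516. Book value $129,032.
Year 3: ⌊$129,032 × 200%/6⌋ = $43,010. Book value $86,022.
Year 4: ⌊$86,022 × 200%/6⌋ = $28,674. Book value $57,348.
Accumulated through year 4 = $290,321 − $57,348 = $232,973.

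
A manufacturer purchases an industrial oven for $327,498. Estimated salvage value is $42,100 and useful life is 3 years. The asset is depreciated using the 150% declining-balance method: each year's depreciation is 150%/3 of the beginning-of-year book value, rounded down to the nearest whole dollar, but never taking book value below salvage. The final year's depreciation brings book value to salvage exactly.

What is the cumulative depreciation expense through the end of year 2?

$245,623

Depreciable base = $327,498 − $42,100 = $285,398.
Year 1: ⌊$327,498 × 150%/3⌋ = $163,749. Book value $163,749.
Year 2: ⌊$163,749 × 150%/3⌋ = $81,874. Book value $81,875.
Accumulated through year 2 = $327,498 − $81,875 = $245,623.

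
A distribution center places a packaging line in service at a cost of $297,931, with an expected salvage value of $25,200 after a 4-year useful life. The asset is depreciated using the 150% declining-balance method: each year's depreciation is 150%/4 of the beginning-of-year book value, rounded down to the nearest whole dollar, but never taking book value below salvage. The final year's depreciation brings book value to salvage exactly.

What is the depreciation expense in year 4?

$47,538

Depreciable base = $297,931 − $25,200 = $272,731.
Year 1: ⌊$297,931 × 150%/4⌋ = $111,724. Book value $186,207.
Year 2: ⌊$186,207 × 150%/4⌋ = $69,827. Book value $116,380.
Year 3: ⌊$116,380 × 150%/4⌋ = $43,642. Book value $72,738.
Year 4 (final): $72,738 − $25,200 = $47,538. Book value $25,200.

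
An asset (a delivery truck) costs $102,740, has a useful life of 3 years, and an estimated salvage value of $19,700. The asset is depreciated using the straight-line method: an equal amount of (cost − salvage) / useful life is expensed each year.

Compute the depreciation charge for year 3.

$27,680

Depreciable base = $102,740 − $19,700 = $83,040.
Annual expense = $83,040 / 3 = $27,680.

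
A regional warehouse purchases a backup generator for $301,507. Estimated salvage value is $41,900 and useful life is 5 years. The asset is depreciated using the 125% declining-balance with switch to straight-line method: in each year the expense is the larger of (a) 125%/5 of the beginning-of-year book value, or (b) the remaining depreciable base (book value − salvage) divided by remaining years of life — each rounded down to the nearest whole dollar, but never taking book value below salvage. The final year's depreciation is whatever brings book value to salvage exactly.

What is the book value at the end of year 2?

Depreciable base = $301,507 − $41,900 = $259,607.
Year 1: DB = ⌊$301,507 × 125%/5⌋ = $75,376; SL = ⌊$259,607/5⌋ = $51,921 → take DB $75,376. Book value $226,131.
Year 2: DB = ⌊$226,131 × 125%/5⌋ = $56,532; SL = ⌊$184,231/4⌋ = $46,057 → take DB $56,532. Book value $169,599.

$169,599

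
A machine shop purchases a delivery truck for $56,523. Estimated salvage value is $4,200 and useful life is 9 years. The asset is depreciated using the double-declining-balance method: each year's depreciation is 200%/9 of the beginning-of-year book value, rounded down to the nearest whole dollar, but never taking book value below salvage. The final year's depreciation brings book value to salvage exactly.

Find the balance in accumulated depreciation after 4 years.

$35,837

Depreciable base = $56,523 − $4,200 = $52,323.
Year 1: ⌊$56,523 × 200%/9⌋ = $12,560. Book value $43,963.
Year 2: ⌊$43,963 × 200%/9⌋ = $9,769. Book value $34,194.
Year 3: ⌊$34,194 × 200%/9⌋ = $7,598. Book value $26,596.
Year 4: ⌊$26,596 × 200%/9⌋ = $5,910. Book value $20,686.
Accumulated through year 4 = $56,523 − $20,686 = $35,837.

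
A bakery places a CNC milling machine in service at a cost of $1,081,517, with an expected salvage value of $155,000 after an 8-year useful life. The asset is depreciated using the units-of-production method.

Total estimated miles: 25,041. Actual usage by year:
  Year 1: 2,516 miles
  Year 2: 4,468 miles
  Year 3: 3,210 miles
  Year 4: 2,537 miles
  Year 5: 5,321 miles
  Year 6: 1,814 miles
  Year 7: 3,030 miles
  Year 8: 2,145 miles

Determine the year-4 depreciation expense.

Depreciable base = $1,081,517 − $155,000 = $926,517.
Rate = $926,517 / 25,041 miles = $37 per mile.
Year 1: 2,516 × $37 = $93,092. Book value $988,425.
Year 2: 4,468 × $37 = $165,316. Book value $823,109.
Year 3: 3,210 × $37 = $118,770. Book value $704,339.
Year 4: 2,537 × $37 = $93,869. Book value $610,470.

$93,869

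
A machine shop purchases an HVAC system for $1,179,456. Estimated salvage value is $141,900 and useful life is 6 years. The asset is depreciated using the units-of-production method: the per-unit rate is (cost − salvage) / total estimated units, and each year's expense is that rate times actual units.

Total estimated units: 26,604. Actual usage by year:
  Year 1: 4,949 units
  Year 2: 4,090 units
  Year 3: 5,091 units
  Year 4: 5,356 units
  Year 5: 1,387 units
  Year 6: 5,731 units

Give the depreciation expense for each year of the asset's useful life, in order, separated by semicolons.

$193,011; $159,510; $198,549; $208,884; $54,093; $223,509

Depreciable base = $1,179,456 − $141,900 = $1,037,556.
Rate = $1,037,556 / 26,604 units = $39 per unit.
Year 1: 4,949 × $39 = $193,011. Book value $986,445.
Year 2: 4,090 × $39 = $159,510. Book value $826,935.
Year 3: 5,091 × $39 = $198,549. Book value $628,386.
Year 4: 5,356 × $39 = $208,884. Book value $419,502.
Year 5: 1,387 × $39 = $54,093. Book value $365,409.
Year 6: 5,731 × $39 = $223,509. Book value $141,900.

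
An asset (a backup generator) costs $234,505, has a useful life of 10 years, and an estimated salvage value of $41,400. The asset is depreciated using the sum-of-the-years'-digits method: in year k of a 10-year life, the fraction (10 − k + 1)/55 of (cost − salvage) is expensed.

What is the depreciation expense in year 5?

Depreciable base = $234,505 − $41,400 = $193,105.
Sum of the years' digits = 10+9+8+7+6+5+4+3+2+1 = 55.
Year 1: $193,105 × 10/55 = $35,110. Book value $199,395.
Year 2: $193,105 × 9/55 = $31,599. Book value $167,796.
Year 3: $193,105 × 8/55 = $28,088. Book value $139,708.
Year 4: $193,105 × 7/55 = $24,577. Book value $115,131.
Year 5: $193,105 × 6/55 = $21,066. Book value $94,065.

$21,066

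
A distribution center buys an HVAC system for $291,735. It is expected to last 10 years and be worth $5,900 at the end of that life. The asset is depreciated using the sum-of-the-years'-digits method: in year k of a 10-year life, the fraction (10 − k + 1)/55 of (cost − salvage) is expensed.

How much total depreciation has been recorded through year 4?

Depreciable base = $291,735 − $5,900 = $285,835.
Sum of the years' digits = 10+9+8+7+6+5+4+3+2+1 = 55.
Year 1: $285,835 × 10/55 = $51,970. Book value $239,765.
Year 2: $285,835 × 9/55 = $46,773. Book value $192,992.
Year 3: $285,835 × 8/55 = $41,576. Book value $151,416.
Year 4: $285,835 × 7/55 = $36,379. Book value $115,037.
Accumulated through year 4 = $291,735 − $115,037 = $176,698.

$176,698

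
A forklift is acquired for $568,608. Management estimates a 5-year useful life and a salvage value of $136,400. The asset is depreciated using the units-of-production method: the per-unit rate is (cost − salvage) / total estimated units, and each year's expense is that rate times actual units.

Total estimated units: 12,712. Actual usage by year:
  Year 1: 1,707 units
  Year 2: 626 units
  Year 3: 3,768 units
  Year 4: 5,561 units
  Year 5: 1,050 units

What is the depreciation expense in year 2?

Depreciable base = $568,608 − $136,400 = $432,208.
Rate = $432,208 / 12,712 units = $34 per unit.
Year 1: 1,707 × $34 = $58,038. Book value $510,570.
Year 2: 626 × $34 = $21,284. Book value $489,286.

$21,284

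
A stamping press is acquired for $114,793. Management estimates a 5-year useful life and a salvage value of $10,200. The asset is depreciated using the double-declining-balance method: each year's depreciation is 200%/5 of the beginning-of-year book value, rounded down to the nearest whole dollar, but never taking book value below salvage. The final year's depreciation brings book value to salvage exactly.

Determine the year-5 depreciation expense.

$4,678

Depreciable base = $114,793 − $10,200 = $104,593.
Year 1: ⌊$114,793 × 200%/5⌋ = $45,917. Book value $68,876.
Year 2: ⌊$68,876 × 200%/5⌋ = $27,550. Book value $41,326.
Year 3: ⌊$41,326 × 200%/5⌋ = $16,530. Book value $24,796.
Year 4: ⌊$24,796 × 200%/5⌋ = $9,918. Book value $14,878.
Year 5 (final): $14,878 − $10,200 = $4,678. Book value $10,200.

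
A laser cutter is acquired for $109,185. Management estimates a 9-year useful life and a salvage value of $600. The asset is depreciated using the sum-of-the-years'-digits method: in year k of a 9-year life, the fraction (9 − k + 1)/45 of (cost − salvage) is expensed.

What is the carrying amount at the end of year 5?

$24,730

Depreciable base = $109,185 − $600 = $108,585.
Sum of the years' digits = 9+8+7+6+5+4+3+2+1 = 45.
Year 1: $108,585 × 9/45 = $21,717. Book value $87,468.
Year 2: $108,585 × 8/45 = $19,304. Book value $68,164.
Year 3: $108,585 × 7/45 = $16,891. Book value $51,273.
Year 4: $108,585 × 6/45 = $14,478. Book value $36,795.
Year 5: $108,585 × 5/45 = $12,065. Book value $24,730.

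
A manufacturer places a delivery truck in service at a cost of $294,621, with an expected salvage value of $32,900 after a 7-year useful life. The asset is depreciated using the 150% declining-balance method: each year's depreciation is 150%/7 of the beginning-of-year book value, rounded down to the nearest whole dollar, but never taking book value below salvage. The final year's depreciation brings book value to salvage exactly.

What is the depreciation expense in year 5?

Depreciable base = $294,621 − $32,900 = $261,721.
Year 1: ⌊$294,621 × 150%/7⌋ = $63,133. Book value $231,488.
Year 2: ⌊$231,488 × 150%/7⌋ = $49,604. Book value $181,884.
Year 3: ⌊$181,884 × 150%/7⌋ = $38,975. Book value $142,909.
Year 4: ⌊$142,909 × 150%/7⌋ = $30,623. Book value $112,286.
Year 5: ⌊$112,286 × 150%/7⌋ = $24,061. Book value $88,225.

$24,061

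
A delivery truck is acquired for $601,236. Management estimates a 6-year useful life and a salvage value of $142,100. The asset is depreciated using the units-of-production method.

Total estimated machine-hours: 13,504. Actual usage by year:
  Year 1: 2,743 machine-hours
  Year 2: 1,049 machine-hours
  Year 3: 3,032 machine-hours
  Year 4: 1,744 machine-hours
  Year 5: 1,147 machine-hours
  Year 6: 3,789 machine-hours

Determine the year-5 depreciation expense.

Depreciable base = $601,236 − $142,100 = $459,136.
Rate = $459,136 / 13,504 machine-hours = $34 per machine-hour.
Year 1: 2,743 × $34 = $93,262. Book value $507,974.
Year 2: 1,049 × $34 = $35,666. Book value $472,308.
Year 3: 3,032 × $34 = $103,088. Book value $369,220.
Year 4: 1,744 × $34 = $59,296. Book value $309,924.
Year 5: 1,147 × $34 = $38,998. Book value $270,926.

$38,998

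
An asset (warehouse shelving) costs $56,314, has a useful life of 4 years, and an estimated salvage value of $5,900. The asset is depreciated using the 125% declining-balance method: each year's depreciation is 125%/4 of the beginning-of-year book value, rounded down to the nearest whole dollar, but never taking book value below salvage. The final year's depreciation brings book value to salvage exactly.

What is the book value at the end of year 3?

Depreciable base = $56,314 − $5,900 = $50,414.
Year 1: ⌊$56,314 × 125%/4⌋ = $17,598. Book value $38,716.
Year 2: ⌊$38,716 × 125%/4⌋ = $12,098. Book value $26,618.
Year 3: ⌊$26,618 × 125%/4⌋ = $8,318. Book value $18,300.

$18,300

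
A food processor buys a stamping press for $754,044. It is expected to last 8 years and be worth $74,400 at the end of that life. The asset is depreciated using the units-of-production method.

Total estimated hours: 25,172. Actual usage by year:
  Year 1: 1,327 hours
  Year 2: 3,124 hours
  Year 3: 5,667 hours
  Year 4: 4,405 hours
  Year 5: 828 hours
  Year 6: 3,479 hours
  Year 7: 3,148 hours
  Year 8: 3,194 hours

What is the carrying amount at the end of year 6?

$245,634

Depreciable base = $754,044 − $74,400 = $679,644.
Rate = $679,644 / 25,172 hours = $27 per hour.
Year 1: 1,327 × $27 = $35,829. Book value $718,215.
Year 2: 3,124 × $27 = $84,348. Book value $633,867.
Year 3: 5,667 × $27 = $153,009. Book value $480,858.
Year 4: 4,405 × $27 = $118,935. Book value $361,923.
Year 5: 828 × $27 = $22,356. Book value $339,567.
Year 6: 3,479 × $27 = $93,933. Book value $245,634.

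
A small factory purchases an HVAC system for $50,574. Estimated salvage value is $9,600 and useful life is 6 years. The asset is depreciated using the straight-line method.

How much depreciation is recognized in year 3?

$6,829

Depreciable base = $50,574 − $9,600 = $40,974.
Annual expense = $40,974 / 6 = $6,829.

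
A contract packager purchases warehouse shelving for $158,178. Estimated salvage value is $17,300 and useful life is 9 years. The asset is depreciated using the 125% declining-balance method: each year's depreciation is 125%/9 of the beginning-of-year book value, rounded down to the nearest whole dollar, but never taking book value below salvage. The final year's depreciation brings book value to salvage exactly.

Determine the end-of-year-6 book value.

$64,493

Depreciable base = $158,178 − $17,300 = $140,878.
Year 1: ⌊$158,178 × 125%/9⌋ = $21,969. Book value $136,209.
Year 2: ⌊$136,209 × 125%/9⌋ = $18,917. Book value $117,292.
Year 3: ⌊$117,292 × 125%/9⌋ = $16,290. Book value $101,002.
Year 4: ⌊$101,002 × 125%/9⌋ = $14,028. Book value $86,974.
Year 5: ⌊$86,974 × 125%/9⌋ = $12,079. Book value $74,895.
Year 6: ⌊$74,895 × 125%/9⌋ = $10,402. Book value $64,493.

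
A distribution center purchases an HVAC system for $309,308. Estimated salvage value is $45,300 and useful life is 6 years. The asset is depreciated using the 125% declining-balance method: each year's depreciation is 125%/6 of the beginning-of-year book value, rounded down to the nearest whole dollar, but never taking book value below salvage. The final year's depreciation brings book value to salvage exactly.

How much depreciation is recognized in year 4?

$31,972

Depreciable base = $309,308 − $45,300 = $264,008.
Year 1: ⌊$309,308 × 125%/6⌋ = $64,439. Book value $244,869.
Year 2: ⌊$244,869 × 125%/6⌋ = $51,014. Book value $193,855.
Year 3: ⌊$193,855 × 125%/6⌋ = $40,386. Book value $153,469.
Year 4: ⌊$153,469 × 125%/6⌋ = $31,972. Book value $121,497.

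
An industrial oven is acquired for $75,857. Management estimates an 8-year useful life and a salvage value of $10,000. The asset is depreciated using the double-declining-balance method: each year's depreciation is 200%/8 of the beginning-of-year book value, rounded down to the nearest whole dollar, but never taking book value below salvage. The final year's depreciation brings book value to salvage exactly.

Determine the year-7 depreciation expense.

Depreciable base = $75,857 − $10,000 = $65,857.
Year 1: ⌊$75,857 × 200%/8⌋ = $18,964. Book value $56,893.
Year 2: ⌊$56,893 × 200%/8⌋ = $14,223. Book value $42,670.
Year 3: ⌊$42,670 × 200%/8⌋ = $10,667. Book value $32,003.
Year 4: ⌊$32,003 × 200%/8⌋ = $8,000. Book value $24,003.
Year 5: ⌊$24,003 × 200%/8⌋ = $6,000. Book value $18,003.
Year 6: ⌊$18,003 × 200%/8⌋ = $4,500. Book value $13,503.
Year 7: ⌊$13,503 × 200%/8⌋ = $3,375. Book value $10,128.

$3,375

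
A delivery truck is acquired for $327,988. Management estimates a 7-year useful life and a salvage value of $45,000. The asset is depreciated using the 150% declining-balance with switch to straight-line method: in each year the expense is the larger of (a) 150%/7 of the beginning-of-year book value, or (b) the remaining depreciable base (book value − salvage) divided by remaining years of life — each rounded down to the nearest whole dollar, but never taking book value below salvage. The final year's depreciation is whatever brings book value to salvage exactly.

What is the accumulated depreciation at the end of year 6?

Depreciable base = $327,988 − $45,000 = $282,988.
Year 1: DB = ⌊$327,988 × 150%/7⌋ = $70,283; SL = ⌊$282,988/7⌋ = $40,426 → take DB $70,283. Book value $257,705.
Year 2: DB = ⌊$257,705 × 150%/7⌋ = $55,222; SL = ⌊$212,705/6⌋ = $35,450 → take DB $55,222. Book value $202,483.
Year 3: DB = ⌊$202,483 × 150%/7⌋ = $43,389; SL = ⌊$157,483/5⌋ = $31,496 → take DB $43,389. Book value $159,094.
Year 4: DB = ⌊$159,094 × 150%/7⌋ = $34,091; SL = ⌊$114,094/4⌋ = $28,523 → take DB $34,091. Book value $125,003.
Year 5: DB = ⌊$125,003 × 150%/7⌋ = $26,786; SL = ⌊$80,003/3⌋ = $26,667 → take DB $26,786. Book value $98,217.
Year 6: DB = ⌊$98,217 × 150%/7⌋ = $21,046; SL = ⌊$53,217/2⌋ = $26,608 → take SL $26,608. Book value $71,609.
Accumulated through year 6 = $327,988 − $71,609 = $256,379.

$256,379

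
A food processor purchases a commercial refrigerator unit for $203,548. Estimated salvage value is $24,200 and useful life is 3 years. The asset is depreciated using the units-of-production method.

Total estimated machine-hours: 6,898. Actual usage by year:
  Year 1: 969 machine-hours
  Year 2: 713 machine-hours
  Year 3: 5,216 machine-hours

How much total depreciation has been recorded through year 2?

$43,732

Depreciable base = $203,548 − $24,200 = $179,348.
Rate = $179,348 / 6,898 machine-hours = $26 per machine-hour.
Year 1: 969 × $26 = $25,194. Book value $178,354.
Year 2: 713 × $26 = $18,538. Book value $159,816.
Accumulated through year 2 = $203,548 − $159,816 = $43,732.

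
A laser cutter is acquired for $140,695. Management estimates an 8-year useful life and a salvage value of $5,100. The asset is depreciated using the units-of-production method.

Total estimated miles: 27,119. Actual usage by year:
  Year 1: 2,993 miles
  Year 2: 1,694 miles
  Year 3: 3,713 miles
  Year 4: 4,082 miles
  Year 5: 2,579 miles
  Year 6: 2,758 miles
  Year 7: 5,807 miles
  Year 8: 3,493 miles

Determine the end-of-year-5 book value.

$65,390

Depreciable base = $140,695 − $5,100 = $135,595.
Rate = $135,595 / 27,119 miles = $5 per mile.
Year 1: 2,993 × $5 = $14,965. Book value $125,730.
Year 2: 1,694 × $5 = $8,470. Book value $117,260.
Year 3: 3,713 × $5 = $18,565. Book value $98,695.
Year 4: 4,082 × $5 = $20,410. Book value $78,285.
Year 5: 2,579 × $5 = $12,895. Book value $65,390.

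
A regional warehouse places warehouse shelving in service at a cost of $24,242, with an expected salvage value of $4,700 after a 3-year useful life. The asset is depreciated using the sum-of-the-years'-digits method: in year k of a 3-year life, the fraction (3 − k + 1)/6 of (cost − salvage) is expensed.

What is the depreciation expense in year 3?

Depreciable base = $24,242 − $4,700 = $19,542.
Sum of the years' digits = 3+2+1 = 6.
Year 1: $19,542 × 3/6 = $9,771. Book value $14,471.
Year 2: $19,542 × 2/6 = $6,514. Book value $7,957.
Year 3: $19,542 × 1/6 = $3,257. Book value $4,700.

$3,257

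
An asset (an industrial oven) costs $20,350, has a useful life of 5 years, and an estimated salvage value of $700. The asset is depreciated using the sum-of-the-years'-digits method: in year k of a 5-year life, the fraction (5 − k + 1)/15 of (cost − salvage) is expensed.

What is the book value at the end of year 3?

Depreciable base = $20,350 − $700 = $19,650.
Sum of the years' digits = 5+4+3+2+1 = 15.
Year 1: $19,650 × 5/15 = $6,550. Book value $13,800.
Year 2: $19,650 × 4/15 = $5,240. Book value $8,560.
Year 3: $19,650 × 3/15 = $3,930. Book value $4,630.

$4,630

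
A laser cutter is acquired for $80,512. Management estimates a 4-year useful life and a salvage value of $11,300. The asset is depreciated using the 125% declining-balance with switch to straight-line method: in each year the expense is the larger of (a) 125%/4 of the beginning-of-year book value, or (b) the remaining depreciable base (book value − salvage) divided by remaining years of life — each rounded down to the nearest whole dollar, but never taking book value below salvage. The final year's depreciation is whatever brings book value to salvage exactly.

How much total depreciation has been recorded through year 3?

$55,834

Depreciable base = $80,512 − $11,300 = $69,212.
Year 1: DB = ⌊$80,512 × 125%/4⌋ = $25,160; SL = ⌊$69,212/4⌋ = $17,303 → take DB $25,160. Book value $55,352.
Year 2: DB = ⌊$55,352 × 125%/4⌋ = $17,297; SL = ⌊$44,052/3⌋ = $14,684 → take DB $17,297. Book value $38,055.
Year 3: DB = ⌊$38,055 × 125%/4⌋ = $11,892; SL = ⌊$26,755/2⌋ = $13,377 → take SL $13,377. Book value $24,678.
Accumulated through year 3 = $80,512 − $24,678 = $55,834.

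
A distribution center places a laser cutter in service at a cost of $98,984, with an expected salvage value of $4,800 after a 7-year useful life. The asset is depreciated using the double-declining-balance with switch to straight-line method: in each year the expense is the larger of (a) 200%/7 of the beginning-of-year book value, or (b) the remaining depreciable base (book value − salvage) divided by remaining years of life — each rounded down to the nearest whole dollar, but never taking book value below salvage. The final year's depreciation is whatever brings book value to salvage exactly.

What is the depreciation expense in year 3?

Depreciable base = $98,984 − $4,800 = $94,184.
Year 1: DB = ⌊$98,984 × 200%/7⌋ = $28,281; SL = ⌊$94,184/7⌋ = $13,454 → take DB $28,281. Book value $70,703.
Year 2: DB = ⌊$70,703 × 200%/7⌋ = $20,200; SL = ⌊$65,903/6⌋ = $10,983 → take DB $20,200. Book value $50,503.
Year 3: DB = ⌊$50,503 × 200%/7⌋ = $14,429; SL = ⌊$45,703/5⌋ = $9,140 → take DB $14,429. Book value $36,074.

$14,429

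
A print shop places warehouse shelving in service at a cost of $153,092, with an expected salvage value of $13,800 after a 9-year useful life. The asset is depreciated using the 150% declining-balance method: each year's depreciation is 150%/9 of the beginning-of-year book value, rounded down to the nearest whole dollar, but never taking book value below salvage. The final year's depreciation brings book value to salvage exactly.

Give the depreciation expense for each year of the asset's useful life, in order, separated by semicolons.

Depreciable base = $153,092 − $13,800 = $139,292.
Year 1: ⌊$153,092 × 150%/9⌋ = $25,515. Book value $127,577.
Year 2: ⌊$127,577 × 150%/9⌋ = $21,262. Book value $106,315.
Year 3: ⌊$106,315 × 150%/9⌋ = $17,719. Book value $88,596.
Year 4: ⌊$88,596 × 150%/9⌋ = $14,766. Book value $73,830.
Year 5: ⌊$73,830 × 150%/9⌋ = $12,305. Book value $61,525.
Year 6: ⌊$61,525 × 150%/9⌋ = $10,254. Book value $51,271.
Year 7: ⌊$51,271 × 150%/9⌋ = $8,545. Book value $42,726.
Year 8: ⌊$42,726 × 150%/9⌋ = $7,121. Book value $35,605.
Year 9 (final): $35,605 − $13,800 = $21,805. Book value $13,800.

$25,515; $21,262; $17,719; $14,766; $12,305; $10,254; $8,545; $7,121; $21,805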